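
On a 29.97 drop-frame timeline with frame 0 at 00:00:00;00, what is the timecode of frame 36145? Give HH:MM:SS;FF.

Ten DF minutes hold 17982 frames, so frame 36145 lies in block 2 (frames 35964–53945) with 181 frames into that block.
The block's first minute is 1800 frames and the rest 1798 each; 181 frames reaches minute 0, so 2 × 18 + 0 × 2 = 36 labels have been skipped so far.
Adding those back, label number 36145 + 36 = 36181 at 30 labels/s is 1206 s + 1 f = 0 h 20 min 6 s frame 1, i.e. 00:20:06;01.

00:20:06;01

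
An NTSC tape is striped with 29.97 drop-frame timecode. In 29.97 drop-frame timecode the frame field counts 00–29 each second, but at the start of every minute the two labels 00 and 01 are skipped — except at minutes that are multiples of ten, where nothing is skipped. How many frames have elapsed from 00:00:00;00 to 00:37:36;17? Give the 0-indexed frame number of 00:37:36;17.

67629

As if non-drop at 30 labels/s: (0 × 3600 + 37 × 60 + 36) × 30 + 17 = 67697.
Minute boundaries passed: 37; those not divisible by 10: 37 − 3 = 34; dropped labels = 2 × 34 = 68.
Actual frame index = 67697 − 68 = 67629.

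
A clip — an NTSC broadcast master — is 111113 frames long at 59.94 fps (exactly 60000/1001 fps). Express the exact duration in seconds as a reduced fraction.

Running time = 111113 ÷ (60000/1001) = 111113 × 1001/60000 = 111224113/60000 s.

111224113/60000 seconds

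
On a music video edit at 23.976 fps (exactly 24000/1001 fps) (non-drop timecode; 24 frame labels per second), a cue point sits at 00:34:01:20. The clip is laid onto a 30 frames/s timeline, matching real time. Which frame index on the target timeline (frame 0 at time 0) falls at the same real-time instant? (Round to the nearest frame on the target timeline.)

Source frame index: (0×3600 + 34×60 + 1) × 24 + 20 = 49004.
Real time: 49004 / (24000/1001) = 12263251/6000 s.
Target frame: (12263251/6000) × (30) = 12263251/200 ≈ 61316.255 → 61316.

frame 61316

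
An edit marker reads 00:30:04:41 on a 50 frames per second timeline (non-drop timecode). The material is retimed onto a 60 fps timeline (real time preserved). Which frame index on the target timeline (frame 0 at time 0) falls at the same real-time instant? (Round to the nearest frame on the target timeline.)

frame 108289

Source frame index: (0×3600 + 30×60 + 4) × 50 + 41 = 90241.
Real time: 90241 / (50) = 90241/50 s.
Target frame: (90241/50) × (60) = 541446/5 ≈ 108289.200 → 108289.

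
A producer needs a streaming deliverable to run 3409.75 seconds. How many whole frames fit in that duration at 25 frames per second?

85243 frames

Frames = 3409.75 × 25 = 340975/4 ≈ 85243.7500.
Complete frames: 85243.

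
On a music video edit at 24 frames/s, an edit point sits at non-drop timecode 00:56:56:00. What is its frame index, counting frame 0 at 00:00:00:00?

81984

Total seconds to the label: (0 × 3600 + 56 × 60 + 56) = 3416.
Frame index = 3416 × 24 + 0 = 81984.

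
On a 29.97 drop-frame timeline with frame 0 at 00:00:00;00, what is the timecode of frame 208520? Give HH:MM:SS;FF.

Each 10-minute DF block holds 10 × 60 × 30 − 9 × 2 = 17982 frames. 208520 ÷ 17982 → 11 full blocks, remainder 10718.
Within the partial block the first minute is 1800 frames and each further minute 1798, so 5 further minute boundaries passed. Total skipped labels = 18 × 11 + 2 × 5 = 208.
Non-drop label index = 208520 + 208 = 208728; at 30 labels/s that is 01:55:57:18, i.e. DF 01:55:57;18.

01:55:57;18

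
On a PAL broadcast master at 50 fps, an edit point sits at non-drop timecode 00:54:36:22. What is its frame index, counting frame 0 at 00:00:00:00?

163822

Total seconds to the label: (0 × 3600 + 54 × 60 + 36) = 3276.
Frame index = 3276 × 50 + 22 = 163822.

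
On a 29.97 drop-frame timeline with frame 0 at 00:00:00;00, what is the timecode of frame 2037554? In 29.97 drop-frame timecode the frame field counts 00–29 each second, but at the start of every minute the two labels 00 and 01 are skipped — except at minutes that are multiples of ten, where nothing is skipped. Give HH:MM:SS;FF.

Each 10-minute DF block holds 10 × 60 × 30 − 9 × 2 = 17982 frames. 2037554 ÷ 17982 → 113 full blocks, remainder 5588.
Within the partial block the first minute is 1800 frames and each further minute 1798, so 3 further minute boundaries passed. Total skipped labels = 18 × 113 + 2 × 3 = 2040.
Non-drop label index = 2037554 + 2040 = 2039594; at 30 labels/s that is 18:53:06:14, i.e. DF 18:53:06;14.

18:53:06;14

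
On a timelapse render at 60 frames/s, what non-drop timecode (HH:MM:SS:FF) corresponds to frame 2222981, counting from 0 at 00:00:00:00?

10:17:29:41

2222981 ÷ 60 = 37049 full seconds, remainder 41 frames.
37049 s = 10 h 17 min 29 s.
Timecode: 10:17:29:41.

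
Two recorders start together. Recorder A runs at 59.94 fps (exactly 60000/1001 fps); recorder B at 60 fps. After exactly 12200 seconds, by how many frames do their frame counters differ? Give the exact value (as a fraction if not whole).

A emits 60000/1001 × 12200 = 732000000/1001 frames; B emits 60 × 12200 = 732000.
Difference = 732000/1001 frames (≈ 731.2687); B is ahead of A.

732000/1001 frames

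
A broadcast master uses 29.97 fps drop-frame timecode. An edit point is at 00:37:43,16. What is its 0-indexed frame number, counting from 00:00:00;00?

As if non-drop at 30 labels/s: (0 × 3600 + 37 × 60 + 43) × 30 + 16 = 67906.
Minute boundaries passed: 37; those not divisible by 10: 37 − 3 = 34; dropped labels = 2 × 34 = 68.
Actual frame index = 67906 − 68 = 67838.

67838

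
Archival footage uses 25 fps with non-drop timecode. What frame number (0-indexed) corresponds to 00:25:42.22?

frame 38572

Total seconds to the label: (0 × 3600 + 25 × 60 + 42) = 1542.
Frame index = 1542 × 25 + 22 = 38572.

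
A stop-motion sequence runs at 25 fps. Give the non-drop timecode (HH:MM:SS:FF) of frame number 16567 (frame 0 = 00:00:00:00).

16567 ÷ 25 = 662 full seconds, remainder 17 frames.
662 s = 0 h 11 min 2 s.
Timecode: 00:11:02:17.

00:11:02:17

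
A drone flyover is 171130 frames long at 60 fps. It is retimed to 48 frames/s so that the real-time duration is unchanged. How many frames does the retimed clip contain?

Target frames = source frames × (target rate / source rate) = 171130 × (48)/(60) = 171130 × 4/5 = 136904.

136904 frames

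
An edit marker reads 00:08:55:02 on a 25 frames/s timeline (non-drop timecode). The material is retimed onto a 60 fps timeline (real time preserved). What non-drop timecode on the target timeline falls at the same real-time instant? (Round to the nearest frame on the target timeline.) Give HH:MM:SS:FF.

Source frame index: (0×3600 + 8×60 + 55) × 25 + 2 = 13377.
Real time: 13377 / (25) = 13377/25 s.
Target frame: (13377/25) × (60) = 160524/5 ≈ 32104.800 → 32105.
At 60 labels/s: frame 32105 → 00:08:55:05.

00:08:55:05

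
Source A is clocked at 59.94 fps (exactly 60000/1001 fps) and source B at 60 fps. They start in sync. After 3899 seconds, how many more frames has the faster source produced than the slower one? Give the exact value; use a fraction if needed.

33420/143 frames

A emits 60000/1001 × 3899 = 33420000/143 frames; B emits 60 × 3899 = 233940.
Difference = 33420/143 frames (≈ 233.7063); B is ahead of A.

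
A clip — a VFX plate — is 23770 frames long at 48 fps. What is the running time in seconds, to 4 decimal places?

Running time = 23770 × 1/48 = 11885/24 s ≈ 495.2083 s.

495.2083 seconds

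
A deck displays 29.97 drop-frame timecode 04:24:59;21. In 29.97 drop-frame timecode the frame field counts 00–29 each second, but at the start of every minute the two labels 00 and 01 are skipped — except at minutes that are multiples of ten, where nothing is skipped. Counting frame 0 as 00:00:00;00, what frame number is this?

Complete 10-minute blocks: 26, each 17982 frames → 467532.
Remaining 4 whole minutes in the current block: 1800 + 3 × 1798 = 7194 frames.
Within the current minute: 59 × 30 + 21 − 2 = 1789 (labels ;00/;01 skipped at this minute). Total = 467532 + 7194 + 1789 = 476515.

476515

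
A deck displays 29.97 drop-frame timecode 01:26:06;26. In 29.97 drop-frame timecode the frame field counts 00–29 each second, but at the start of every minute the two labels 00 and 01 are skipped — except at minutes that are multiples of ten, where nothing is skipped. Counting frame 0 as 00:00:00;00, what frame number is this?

As if non-drop at 30 labels/s: (1 × 3600 + 26 × 60 + 6) × 30 + 26 = 155006.
Minute boundaries passed: 86; those not divisible by 10: 86 − 8 = 78; dropped labels = 2 × 78 = 156.
Actual frame index = 155006 − 156 = 154850.

154850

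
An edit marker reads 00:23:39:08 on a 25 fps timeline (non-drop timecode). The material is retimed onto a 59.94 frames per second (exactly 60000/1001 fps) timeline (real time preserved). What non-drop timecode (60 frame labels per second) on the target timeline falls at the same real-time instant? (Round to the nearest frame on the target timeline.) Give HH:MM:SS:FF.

00:23:37:54

Source frame index: (0×3600 + 23×60 + 39) × 25 + 8 = 35483.
Real time: 35483 / (25) = 35483/25 s.
Target frame: (35483/25) × (60000/1001) = 12165600/143 ≈ 85074.126 → 85074.
At 60 labels/s: frame 85074 → 00:23:37:54.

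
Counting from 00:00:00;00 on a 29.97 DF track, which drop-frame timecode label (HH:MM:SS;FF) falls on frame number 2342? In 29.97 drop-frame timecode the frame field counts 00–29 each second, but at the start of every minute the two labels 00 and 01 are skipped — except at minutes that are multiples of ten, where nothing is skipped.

Ten DF minutes hold 17982 frames, so frame 2342 lies in block 0 (frames 0–17981) with 2342 frames into that block.
The block's first minute is 1800 frames and the rest 1798 each; 2342 frames reaches minute 1, so 0 × 18 + 1 × 2 = 2 labels have been skipped so far.
Adding those back, label number 2342 + 2 = 2344 at 30 labels/s is 78 s + 4 f = 0 h 1 min 18 s frame 4, i.e. 00:01:18;04.

00:01:18;04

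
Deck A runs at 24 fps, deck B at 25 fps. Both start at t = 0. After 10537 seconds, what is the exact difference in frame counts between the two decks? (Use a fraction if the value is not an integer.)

10537 frames

A emits 24 × 10537 = 252888 frames; B emits 25 × 10537 = 263425.
Difference = 10537 frames; B is ahead of A.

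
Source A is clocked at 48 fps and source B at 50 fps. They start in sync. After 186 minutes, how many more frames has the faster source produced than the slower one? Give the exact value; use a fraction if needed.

186 min = 11160 s.
A emits 48 × 11160 = 535680 frames; B emits 50 × 11160 = 558000.
Difference = 22320 frames; B is ahead of A.

22320 frames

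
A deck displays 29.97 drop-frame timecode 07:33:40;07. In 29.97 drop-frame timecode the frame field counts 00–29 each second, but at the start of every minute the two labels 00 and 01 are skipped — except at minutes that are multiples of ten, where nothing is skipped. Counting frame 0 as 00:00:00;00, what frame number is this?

Complete 10-minute blocks: 45, each 17982 frames → 809190.
Remaining 3 whole minutes in the current block: 1800 + 2 × 1798 = 5396 frames.
Within the current minute: 40 × 30 + 7 − 2 = 1205 (labels ;00/;01 skipped at this minute). Total = 809190 + 5396 + 1205 = 815791.

815791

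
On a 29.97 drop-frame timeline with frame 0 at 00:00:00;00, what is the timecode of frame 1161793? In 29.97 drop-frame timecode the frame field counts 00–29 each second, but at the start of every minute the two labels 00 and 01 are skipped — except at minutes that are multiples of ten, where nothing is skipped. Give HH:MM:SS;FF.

10:46:05;07

Ten DF minutes hold 17982 frames, so frame 1161793 lies in block 64 (frames 1150848–1168829) with 10945 frames into that block.
The block's first minute is 1800 frames and the rest 1798 each; 10945 frames reaches minute 6, so 64 × 18 + 6 × 2 = 1164 labels have been skipped so far.
Adding those back, label number 1161793 + 1164 = 1162957 at 30 labels/s is 38765 s + 7 f = 10 h 46 min 5 s frame 7, i.e. 10:46:05;07.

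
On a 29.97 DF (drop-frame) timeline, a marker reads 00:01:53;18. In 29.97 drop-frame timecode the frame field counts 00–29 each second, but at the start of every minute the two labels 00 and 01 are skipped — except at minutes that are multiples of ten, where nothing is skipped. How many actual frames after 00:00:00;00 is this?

3406

Complete 10-minute blocks: 0, each 17982 frames → 0.
Remaining 1 whole minute in the current block: 1800 + 0 × 1798 = 1800 frames.
Within the current minute: 53 × 30 + 18 − 2 = 1606 (labels ;00/;01 skipped at this minute). Total = 0 + 1800 + 1606 = 3406.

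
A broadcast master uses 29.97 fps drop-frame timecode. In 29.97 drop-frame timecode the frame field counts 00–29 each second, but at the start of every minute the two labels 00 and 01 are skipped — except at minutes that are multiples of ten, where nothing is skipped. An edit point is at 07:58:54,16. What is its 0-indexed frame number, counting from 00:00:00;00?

Complete 10-minute blocks: 47, each 17982 frames → 845154.
Remaining 8 whole minutes in the current block: 1800 + 7 × 1798 = 14386 frames.
Within the current minute: 54 × 30 + 16 − 2 = 1634 (labels ;00/;01 skipped at this minute). Total = 845154 + 14386 + 1634 = 861174.

861174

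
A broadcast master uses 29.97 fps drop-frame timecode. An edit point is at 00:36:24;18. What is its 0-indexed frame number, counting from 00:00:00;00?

As if non-drop at 30 labels/s: (0 × 3600 + 36 × 60 + 24) × 30 + 18 = 65538.
Minute boundaries passed: 36; those not divisible by 10: 36 − 3 = 33; dropped labels = 2 × 33 = 66.
Actual frame index = 65538 − 66 = 65472.

65472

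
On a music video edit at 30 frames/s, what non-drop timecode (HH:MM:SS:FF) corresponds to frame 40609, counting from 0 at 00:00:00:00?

40609 ÷ 30 = 1353 full seconds, remainder 19 frames.
1353 s = 0 h 22 min 33 s.
Timecode: 00:22:33:19.

00:22:33:19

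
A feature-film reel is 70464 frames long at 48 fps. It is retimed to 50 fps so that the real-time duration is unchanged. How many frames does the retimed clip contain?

73400 frames

Target frames = source frames × (target rate / source rate) = 70464 × (50)/(48) = 70464 × 25/24 = 73400.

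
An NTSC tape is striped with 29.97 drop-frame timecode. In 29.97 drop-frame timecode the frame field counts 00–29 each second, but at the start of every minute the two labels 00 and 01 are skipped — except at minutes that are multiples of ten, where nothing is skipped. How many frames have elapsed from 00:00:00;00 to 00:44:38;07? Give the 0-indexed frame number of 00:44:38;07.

As if non-drop at 30 labels/s: (0 × 3600 + 44 × 60 + 38) × 30 + 7 = 80347.
Minute boundaries passed: 44; those not divisible by 10: 44 − 4 = 40; dropped labels = 2 × 40 = 80.
Actual frame index = 80347 − 80 = 80267.

80267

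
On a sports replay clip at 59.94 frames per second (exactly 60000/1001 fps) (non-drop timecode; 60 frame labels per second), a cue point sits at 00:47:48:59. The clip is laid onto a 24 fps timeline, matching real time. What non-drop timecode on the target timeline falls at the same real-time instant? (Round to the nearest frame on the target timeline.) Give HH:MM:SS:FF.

Source frame index: (0×3600 + 47×60 + 48) × 60 + 59 = 172139.
Real time: 172139 / (60000/1001) = 172311139/60000 s.
Target frame: (172311139/60000) × (24) = 172311139/2500 ≈ 68924.456 → 68924.
At 24 labels/s: frame 68924 → 00:47:51:20.

00:47:51:20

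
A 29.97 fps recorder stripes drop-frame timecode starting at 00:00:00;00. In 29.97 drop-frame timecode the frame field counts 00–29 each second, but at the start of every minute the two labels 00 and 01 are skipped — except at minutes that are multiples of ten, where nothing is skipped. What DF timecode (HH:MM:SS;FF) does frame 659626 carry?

Ten DF minutes hold 17982 frames, so frame 659626 lies in block 36 (frames 647352–665333) with 12274 frames into that block.
The block's first minute is 1800 frames and the rest 1798 each; 12274 frames reaches minute 6, so 36 × 18 + 6 × 2 = 660 labels have been skipped so far.
Adding those back, label number 659626 + 660 = 660286 at 30 labels/s is 22009 s + 16 f = 6 h 6 min 49 s frame 16, i.e. 06:06:49;16.

06:06:49;16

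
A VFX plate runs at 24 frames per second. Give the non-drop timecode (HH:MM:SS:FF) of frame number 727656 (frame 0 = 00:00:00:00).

08:25:19:00

727656 ÷ 24 = 30319 full seconds, remainder 0 frames.
30319 s = 8 h 25 min 19 s.
Timecode: 08:25:19:00.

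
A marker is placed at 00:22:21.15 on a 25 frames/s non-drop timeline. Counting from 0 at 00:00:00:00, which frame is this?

Total seconds to the label: (0 × 3600 + 22 × 60 + 21) = 1341.
Frame index = 1341 × 25 + 15 = 33540.

frame 33540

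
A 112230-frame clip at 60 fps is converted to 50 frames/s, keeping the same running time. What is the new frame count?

Target frames = source frames × (target rate / source rate) = 112230 × (50)/(60) = 112230 × 5/6 = 93525.

93525 frames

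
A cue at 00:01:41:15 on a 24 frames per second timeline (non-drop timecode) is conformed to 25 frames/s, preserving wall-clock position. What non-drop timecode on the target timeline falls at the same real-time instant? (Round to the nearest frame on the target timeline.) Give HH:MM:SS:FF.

00:01:41:16

Source frame index: (0×3600 + 1×60 + 41) × 24 + 15 = 2439.
Real time: 2439 / (24) = 813/8 s.
Target frame: (813/8) × (25) = 20325/8 ≈ 2540.625 → 2541.
At 25 labels/s: frame 2541 → 00:01:41:16.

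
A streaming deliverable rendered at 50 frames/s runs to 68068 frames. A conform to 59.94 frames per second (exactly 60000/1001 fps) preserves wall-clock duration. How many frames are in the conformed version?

Target frames = source frames × (target rate / source rate) = 68068 × (60000/1001)/(50) = 68068 × 1200/1001 = 81600.

81600 frames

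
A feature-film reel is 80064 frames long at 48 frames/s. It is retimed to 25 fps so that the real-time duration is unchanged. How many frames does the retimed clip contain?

41700 frames

Target frames = source frames × (target rate / source rate) = 80064 × (25)/(48) = 80064 × 25/48 = 41700.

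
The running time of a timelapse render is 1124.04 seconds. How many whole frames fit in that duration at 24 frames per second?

26976 frames

Frames = 1124.04 × 24 = 674424/25 ≈ 26976.9600.
Complete frames: 26976.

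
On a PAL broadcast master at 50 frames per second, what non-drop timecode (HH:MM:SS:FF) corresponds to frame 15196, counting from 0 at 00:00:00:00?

15196 ÷ 50 = 303 full seconds, remainder 46 frames.
303 s = 0 h 5 min 3 s.
Timecode: 00:05:03:46.

00:05:03:46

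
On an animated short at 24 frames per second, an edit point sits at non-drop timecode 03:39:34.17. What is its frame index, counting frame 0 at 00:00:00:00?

frame 316193

Total seconds to the label: (3 × 3600 + 39 × 60 + 34) = 13174.
Frame index = 13174 × 24 + 17 = 316193.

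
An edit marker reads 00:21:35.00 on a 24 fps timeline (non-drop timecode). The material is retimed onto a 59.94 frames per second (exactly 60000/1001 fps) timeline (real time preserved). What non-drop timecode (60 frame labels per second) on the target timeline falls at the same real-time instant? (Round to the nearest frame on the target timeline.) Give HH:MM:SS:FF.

00:21:33:42

Source frame index: (0×3600 + 21×60 + 35) × 24 + 0 = 31080.
Real time: 31080 / (24) = 1295 s.
Target frame: (1295) × (60000/1001) = 11100000/143 ≈ 77622.378 → 77622.
At 60 labels/s: frame 77622 → 00:21:33:42.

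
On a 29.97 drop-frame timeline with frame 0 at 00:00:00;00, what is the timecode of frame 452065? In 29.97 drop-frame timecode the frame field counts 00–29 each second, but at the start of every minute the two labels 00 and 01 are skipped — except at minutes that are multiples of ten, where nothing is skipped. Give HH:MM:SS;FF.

04:11:23;27

Each 10-minute DF block holds 10 × 60 × 30 − 9 × 2 = 17982 frames. 452065 ÷ 17982 → 25 full blocks, remainder 2515.
Within the partial block the first minute is 1800 frames and each further minute 1798, so 1 further minute boundary passed. Total skipped labels = 18 × 25 + 2 × 1 = 452.
Non-drop label index = 452065 + 452 = 452517; at 30 labels/s that is 04:11:23:27, i.e. DF 04:11:23;27.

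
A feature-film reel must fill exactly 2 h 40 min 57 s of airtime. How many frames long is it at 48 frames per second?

2 h 40 min 57 s = 9657 s.
Frames = 9657 × 48 = 463536.

463536 frames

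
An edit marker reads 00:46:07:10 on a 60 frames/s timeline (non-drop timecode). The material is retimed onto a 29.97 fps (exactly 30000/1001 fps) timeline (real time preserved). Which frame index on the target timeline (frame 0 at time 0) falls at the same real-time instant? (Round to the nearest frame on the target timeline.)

frame 82932

Source frame index: (0×3600 + 46×60 + 7) × 60 + 10 = 166030.
Real time: 166030 / (60) = 16603/6 s.
Target frame: (16603/6) × (30000/1001) = 83015000/1001 ≈ 82932.068 → 82932.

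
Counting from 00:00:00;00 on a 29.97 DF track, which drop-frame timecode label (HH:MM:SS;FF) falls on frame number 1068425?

Each 10-minute DF block holds 10 × 60 × 30 − 9 × 2 = 17982 frames. 1068425 ÷ 17982 → 59 full blocks, remainder 7487.
Within the partial block the first minute is 1800 frames and each further minute 1798, so 4 further minute boundaries passed. Total skipped labels = 18 × 59 + 2 × 4 = 1070.
Non-drop label index = 1068425 + 1070 = 1069495; at 30 labels/s that is 09:54:09:25, i.e. DF 09:54:09;25.

09:54:09;25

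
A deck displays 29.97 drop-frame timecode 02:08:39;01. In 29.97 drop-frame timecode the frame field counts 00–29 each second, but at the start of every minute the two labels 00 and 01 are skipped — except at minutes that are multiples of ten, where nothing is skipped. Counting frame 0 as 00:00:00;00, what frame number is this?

Complete 10-minute blocks: 12, each 17982 frames → 215784.
Remaining 8 whole minutes in the current block: 1800 + 7 × 1798 = 14386 frames.
Within the current minute: 39 × 30 + 1 − 2 = 1169 (labels ;00/;01 skipped at this minute). Total = 215784 + 14386 + 1169 = 231339.

231339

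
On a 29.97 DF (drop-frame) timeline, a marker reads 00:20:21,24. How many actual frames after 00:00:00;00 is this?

As if non-drop at 30 labels/s: (0 × 3600 + 20 × 60 + 21) × 30 + 24 = 36654.
Minute boundaries passed: 20; those not divisible by 10: 20 − 2 = 18; dropped labels = 2 × 18 = 36.
Actual frame index = 36654 − 36 = 36618.

36618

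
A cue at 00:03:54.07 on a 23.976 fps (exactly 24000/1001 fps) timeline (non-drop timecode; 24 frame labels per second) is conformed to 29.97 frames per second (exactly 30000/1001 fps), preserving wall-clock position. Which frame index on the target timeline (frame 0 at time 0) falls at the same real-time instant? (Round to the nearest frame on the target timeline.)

Source frame index: (0×3600 + 3×60 + 54) × 24 + 7 = 5623.
Real time: 5623 / (24000/1001) = 5628623/24000 s.
Target frame: (5628623/24000) × (30000/1001) = 28115/4 ≈ 7028.750 → 7029.

frame 7029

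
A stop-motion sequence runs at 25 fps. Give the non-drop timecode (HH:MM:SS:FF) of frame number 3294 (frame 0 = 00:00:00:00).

3294 ÷ 25 = 131 full seconds, remainder 19 frames.
131 s = 0 h 2 min 11 s.
Timecode: 00:02:11:19.

00:02:11:19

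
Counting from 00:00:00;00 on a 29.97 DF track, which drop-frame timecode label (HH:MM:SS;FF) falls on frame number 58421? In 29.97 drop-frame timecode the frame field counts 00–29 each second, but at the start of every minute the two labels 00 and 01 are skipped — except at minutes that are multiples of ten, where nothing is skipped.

Ten DF minutes hold 17982 frames, so frame 58421 lies in block 3 (frames 53946–71927) with 4475 frames into that block.
The block's first minute is 1800 frames and the rest 1798 each; 4475 frames reaches minute 2, so 3 × 18 + 2 × 2 = 58 labels have been skipped so far.
Adding those back, label number 58421 + 58 = 58479 at 30 labels/s is 1949 s + 9 f = 0 h 32 min 29 s frame 9, i.e. 00:32:29;09.

00:32:29;09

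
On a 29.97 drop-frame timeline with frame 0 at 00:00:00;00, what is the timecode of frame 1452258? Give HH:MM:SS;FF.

Ten DF minutes hold 17982 frames, so frame 1452258 lies in block 80 (frames 1438560–1456541) with 13698 frames into that block.
The block's first minute is 1800 frames and the rest 1798 each; 13698 frames reaches minute 7, so 80 × 18 + 7 × 2 = 1454 labels have been skipped so far.
Adding those back, label number 1452258 + 1454 = 1453712 at 30 labels/s is 48457 s + 2 f = 13 h 27 min 37 s frame 2, i.e. 13:27:37;02.

13:27:37;02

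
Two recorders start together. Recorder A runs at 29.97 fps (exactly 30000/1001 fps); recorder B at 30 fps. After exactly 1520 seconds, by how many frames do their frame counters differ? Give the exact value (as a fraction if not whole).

A emits 30000/1001 × 1520 = 45600000/1001 frames; B emits 30 × 1520 = 45600.
Difference = 45600/1001 frames (≈ 45.5544); B is ahead of A.

45600/1001 frames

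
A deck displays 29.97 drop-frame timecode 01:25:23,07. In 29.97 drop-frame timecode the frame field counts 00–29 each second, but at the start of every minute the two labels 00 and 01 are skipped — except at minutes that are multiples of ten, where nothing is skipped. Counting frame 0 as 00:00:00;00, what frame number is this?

153543

Complete 10-minute blocks: 8, each 17982 frames → 143856.
Remaining 5 whole minutes in the current block: 1800 + 4 × 1798 = 8992 frames.
Within the current minute: 23 × 30 + 7 − 2 = 695 (labels ;00/;01 skipped at this minute). Total = 143856 + 8992 + 695 = 153543.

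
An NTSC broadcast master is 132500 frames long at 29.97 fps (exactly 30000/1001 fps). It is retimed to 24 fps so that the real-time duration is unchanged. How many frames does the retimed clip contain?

Target frames = source frames × (target rate / source rate) = 132500 × (24)/(30000/1001) = 132500 × 1001/1250 = 106106.

106106 frames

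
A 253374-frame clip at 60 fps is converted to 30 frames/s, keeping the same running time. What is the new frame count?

126687 frames

Target frames = source frames × (target rate / source rate) = 253374 × (30)/(60) = 253374 × 1/2 = 126687.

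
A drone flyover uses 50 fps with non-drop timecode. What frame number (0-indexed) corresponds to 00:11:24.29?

Total seconds to the label: (0 × 3600 + 11 × 60 + 24) = 684.
Frame index = 684 × 50 + 29 = 34229.

frame 34229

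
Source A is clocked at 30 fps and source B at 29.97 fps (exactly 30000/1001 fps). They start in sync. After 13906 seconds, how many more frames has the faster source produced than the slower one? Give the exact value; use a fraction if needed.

A emits 30 × 13906 = 417180 frames; B emits 30000/1001 × 13906 = 417180000/1001.
Difference = 417180/1001 frames (≈ 416.7632); B is behind A.

417180/1001 frames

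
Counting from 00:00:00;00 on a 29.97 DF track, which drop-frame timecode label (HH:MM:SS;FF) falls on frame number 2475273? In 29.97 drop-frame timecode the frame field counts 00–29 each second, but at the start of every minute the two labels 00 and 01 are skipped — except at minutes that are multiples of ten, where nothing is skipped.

Each 10-minute DF block holds 10 × 60 × 30 − 9 × 2 = 17982 frames. 2475273 ÷ 17982 → 137 full blocks, remainder 11739.
Within the partial block the first minute is 1800 frames and each further minute 1798, so 6 further minute boundaries passed. Total skipped labels = 18 × 137 + 2 × 6 = 2478.
Non-drop label index = 2475273 + 2478 = 2477751; at 30 labels/s that is 22:56:31:21, i.e. DF 22:56:31;21.

22:56:31;21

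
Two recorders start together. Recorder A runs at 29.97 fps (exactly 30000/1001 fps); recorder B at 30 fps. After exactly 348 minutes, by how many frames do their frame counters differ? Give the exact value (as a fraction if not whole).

348 min = 20880 s.
A emits 30000/1001 × 20880 = 626400000/1001 frames; B emits 30 × 20880 = 626400.
Difference = 626400/1001 frames (≈ 625.7742); B is ahead of A.

626400/1001 frames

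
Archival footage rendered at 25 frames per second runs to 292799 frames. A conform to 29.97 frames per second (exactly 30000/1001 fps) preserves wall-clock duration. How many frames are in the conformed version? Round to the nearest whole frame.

Frames at target rate = 292799 × (30000/1001) / (25) = 27027600/77 ≈ 351007.792.
Nearest whole frame: 351008.

351008 frames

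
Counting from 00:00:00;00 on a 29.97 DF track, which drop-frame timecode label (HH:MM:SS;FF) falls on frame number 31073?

Each 10-minute DF block holds 10 × 60 × 30 − 9 × 2 = 17982 frames. 31073 ÷ 17982 → 1 full block, remainder 13091.
Within the partial block the first minute is 1800 frames and each further minute 1798, so 7 further minute boundaries passed. Total skipped labels = 18 × 1 + 2 × 7 = 32.
Non-drop label index = 31073 + 32 = 31105; at 30 labels/s that is 00:17:16:25, i.e. DF 00:17:16;25.

00:17:16;25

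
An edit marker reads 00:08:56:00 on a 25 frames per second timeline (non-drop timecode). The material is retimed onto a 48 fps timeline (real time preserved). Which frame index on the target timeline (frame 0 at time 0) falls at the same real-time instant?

Source frame index: (0×3600 + 8×60 + 56) × 25 + 0 = 13400.
Real time: 13400 / (25) = 536 s.
Target frame: (536) × (48) = 25728.

frame 25728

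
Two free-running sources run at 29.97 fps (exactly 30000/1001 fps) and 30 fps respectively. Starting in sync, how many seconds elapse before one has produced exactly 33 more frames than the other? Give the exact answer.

1101.1 seconds

The gap grows by |30 − 30000/1001| = 30/1001 frames per second.
Time for a 33-frame gap: 33 ÷ (30/1001) = 1101.1 s.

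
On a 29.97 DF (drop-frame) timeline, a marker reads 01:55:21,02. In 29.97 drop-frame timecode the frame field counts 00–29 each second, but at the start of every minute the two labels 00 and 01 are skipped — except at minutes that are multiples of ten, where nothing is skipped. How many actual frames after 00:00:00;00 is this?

207424

Complete 10-minute blocks: 11, each 17982 frames → 197802.
Remaining 5 whole minutes in the current block: 1800 + 4 × 1798 = 8992 frames.
Within the current minute: 21 × 30 + 2 − 2 = 630 (labels ;00/;01 skipped at this minute). Total = 197802 + 8992 + 630 = 207424.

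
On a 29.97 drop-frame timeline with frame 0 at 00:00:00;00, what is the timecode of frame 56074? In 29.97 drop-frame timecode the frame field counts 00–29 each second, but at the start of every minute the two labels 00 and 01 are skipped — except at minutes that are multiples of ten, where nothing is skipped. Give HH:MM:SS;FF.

Each 10-minute DF block holds 10 × 60 × 30 − 9 × 2 = 17982 frames. 56074 ÷ 17982 → 3 full blocks, remainder 2128.
Within the partial block the first minute is 1800 frames and each further minute 1798, so 1 further minute boundary passed. Total skipped labels = 18 × 3 + 2 × 1 = 56.
Non-drop label index = 56074 + 56 = 56130; at 30 labels/s that is 00:31:11:00, i.e. DF 00:31:11;00.

00:31:11;00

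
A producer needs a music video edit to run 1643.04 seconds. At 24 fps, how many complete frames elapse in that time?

Frames = 1643.04 × 24 = 985824/25 ≈ 39432.9600.
Complete frames: 39432.

39432 frames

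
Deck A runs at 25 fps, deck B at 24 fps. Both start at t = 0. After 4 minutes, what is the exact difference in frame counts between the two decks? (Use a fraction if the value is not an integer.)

4 min = 240 s.
A emits 25 × 240 = 6000 frames; B emits 24 × 240 = 5760.
Difference = 240 frames; B is behind A.

240 frames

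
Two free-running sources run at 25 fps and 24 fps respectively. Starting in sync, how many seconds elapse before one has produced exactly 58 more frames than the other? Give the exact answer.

58 seconds

The gap grows by |24 − 25| = 1 frame per second.
Time for a 58-frame gap: 58 ÷ (1) = 58 s.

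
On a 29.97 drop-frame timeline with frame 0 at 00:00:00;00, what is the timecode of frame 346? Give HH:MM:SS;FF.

Each 10-minute DF block holds 10 × 60 × 30 − 9 × 2 = 17982 frames. 346 ÷ 17982 → 0 full blocks, remainder 346.
Within the partial block the first minute is 1800 frames and each further minute 1798, so 0 further minute boundaries passed. Total skipped labels = 18 × 0 + 2 × 0 = 0.
Non-drop label index = 346 + 0 = 346; at 30 labels/s that is 00:00:11:16, i.e. DF 00:00:11;16.

00:00:11;16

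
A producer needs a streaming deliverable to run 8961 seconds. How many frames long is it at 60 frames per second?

537660 frames

Frames = 8961 × 60 = 537660.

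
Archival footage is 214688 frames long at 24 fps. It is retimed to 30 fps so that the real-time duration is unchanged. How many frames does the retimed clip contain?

Target frames = source frames × (target rate / source rate) = 214688 × (30)/(24) = 214688 × 5/4 = 268360.

268360 frames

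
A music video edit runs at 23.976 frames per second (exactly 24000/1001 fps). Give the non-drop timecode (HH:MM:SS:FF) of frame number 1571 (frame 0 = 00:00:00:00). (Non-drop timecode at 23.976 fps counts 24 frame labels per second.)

1571 ÷ 24 = 65 full seconds, remainder 11 frames.
65 s = 0 h 1 min 5 s.
Timecode: 00:01:05:11.

00:01:05:11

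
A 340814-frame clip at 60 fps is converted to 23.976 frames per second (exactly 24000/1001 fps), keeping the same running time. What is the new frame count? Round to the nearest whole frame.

Frames at target rate = 340814 × (24000/1001) / (60) = 136325600/1001 ≈ 136189.411.
Nearest whole frame: 136189.

136189 frames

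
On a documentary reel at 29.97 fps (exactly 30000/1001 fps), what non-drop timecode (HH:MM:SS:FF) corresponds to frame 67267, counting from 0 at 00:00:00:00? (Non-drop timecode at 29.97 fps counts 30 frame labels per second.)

67267 ÷ 30 = 2242 full seconds, remainder 7 frames.
2242 s = 0 h 37 min 22 s.
Timecode: 00:37:22:07.

00:37:22:07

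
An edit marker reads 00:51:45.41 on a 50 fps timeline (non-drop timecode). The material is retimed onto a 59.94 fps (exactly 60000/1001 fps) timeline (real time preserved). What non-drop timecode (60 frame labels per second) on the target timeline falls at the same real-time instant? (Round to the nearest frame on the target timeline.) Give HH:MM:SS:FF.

Source frame index: (0×3600 + 51×60 + 45) × 50 + 41 = 155291.
Real time: 155291 / (50) = 155291/50 s.
Target frame: (155291/50) × (60000/1001) = 186349200/1001 ≈ 186163.037 → 186163.
At 60 labels/s: frame 186163 → 00:51:42:43.

00:51:42:43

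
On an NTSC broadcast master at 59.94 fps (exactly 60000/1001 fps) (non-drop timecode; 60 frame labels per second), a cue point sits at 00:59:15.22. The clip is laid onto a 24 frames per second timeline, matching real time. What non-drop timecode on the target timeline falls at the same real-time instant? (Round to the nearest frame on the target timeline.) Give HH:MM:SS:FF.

Source frame index: (0×3600 + 59×60 + 15) × 60 + 22 = 213322.
Real time: 213322 / (60000/1001) = 106767661/30000 s.
Target frame: (106767661/30000) × (24) = 106767661/1250 ≈ 85414.129 → 85414.
At 24 labels/s: frame 85414 → 00:59:18:22.

00:59:18:22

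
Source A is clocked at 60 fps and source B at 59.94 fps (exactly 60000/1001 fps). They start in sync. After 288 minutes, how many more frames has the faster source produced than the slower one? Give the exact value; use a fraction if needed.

1036800/1001 frames

288 min = 17280 s.
A emits 60 × 17280 = 1036800 frames; B emits 60000/1001 × 17280 = 1036800000/1001.
Difference = 1036800/1001 frames (≈ 1035.7642); B is behind A.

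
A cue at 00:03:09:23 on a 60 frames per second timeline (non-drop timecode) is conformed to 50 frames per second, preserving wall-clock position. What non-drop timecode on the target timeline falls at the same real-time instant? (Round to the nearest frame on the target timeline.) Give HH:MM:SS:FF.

Source frame index: (0×3600 + 3×60 + 9) × 60 + 23 = 11363.
Real time: 11363 / (60) = 11363/60 s.
Target frame: (11363/60) × (50) = 56815/6 ≈ 9469.167 → 9469.
At 50 labels/s: frame 9469 → 00:03:09:19.

00:03:09:19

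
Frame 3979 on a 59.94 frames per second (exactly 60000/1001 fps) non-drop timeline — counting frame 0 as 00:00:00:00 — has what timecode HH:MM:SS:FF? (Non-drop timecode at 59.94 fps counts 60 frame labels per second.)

00:01:06:19

3979 ÷ 60 = 66 full seconds, remainder 19 frames.
66 s = 0 h 1 min 6 s.
Timecode: 00:01:06:19.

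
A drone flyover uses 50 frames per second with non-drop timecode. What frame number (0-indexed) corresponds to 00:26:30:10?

frame 79510

Total seconds to the label: (0 × 3600 + 26 × 60 + 30) = 1590.
Frame index = 1590 × 50 + 10 = 79510.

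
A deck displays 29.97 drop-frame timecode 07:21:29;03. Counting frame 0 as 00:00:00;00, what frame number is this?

Complete 10-minute blocks: 44, each 17982 frames → 791208.
Remaining 1 whole minute in the current block: 1800 + 0 × 1798 = 1800 frames.
Within the current minute: 29 × 30 + 3 − 2 = 871 (labels ;00/;01 skipped at this minute). Total = 791208 + 1800 + 871 = 793879.

793879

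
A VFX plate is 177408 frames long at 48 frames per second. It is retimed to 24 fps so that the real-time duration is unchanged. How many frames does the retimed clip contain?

88704 frames

Frames at target rate = 177408 × (24) / (48) = 88704.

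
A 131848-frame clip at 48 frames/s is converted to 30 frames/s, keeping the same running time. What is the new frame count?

Target frames = source frames × (target rate / source rate) = 131848 × (30)/(48) = 131848 × 5/8 = 82405.

82405 frames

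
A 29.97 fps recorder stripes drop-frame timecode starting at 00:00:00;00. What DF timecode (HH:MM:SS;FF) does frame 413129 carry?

Each 10-minute DF block holds 10 × 60 × 30 − 9 × 2 = 17982 frames. 413129 ÷ 17982 → 22 full blocks, remainder 17525.
Within the partial block the first minute is 1800 frames and each further minute 1798, so 9 further minute boundaries passed. Total skipped labels = 18 × 22 + 2 × 9 = 414.
Non-drop label index = 413129 + 414 = 413543; at 30 labels/s that is 03:49:44:23, i.e. DF 03:49:44;23.

03:49:44;23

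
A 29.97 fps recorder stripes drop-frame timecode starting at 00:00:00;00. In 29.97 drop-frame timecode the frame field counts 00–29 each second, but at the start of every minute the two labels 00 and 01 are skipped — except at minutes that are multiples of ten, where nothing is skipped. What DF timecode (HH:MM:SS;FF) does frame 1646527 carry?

Ten DF minutes hold 17982 frames, so frame 1646527 lies in block 91 (frames 1636362–1654343) with 10165 frames into that block.
The block's first minute is 1800 frames and the rest 1798 each; 10165 frames reaches minute 5, so 91 × 18 + 5 × 2 = 1648 labels have been skipped so far.
Adding those back, label number 1646527 + 1648 = 1648175 at 30 labels/s is 54939 s + 5 f = 15 h 15 min 39 s frame 5, i.e. 15:15:39;05.

15:15:39;05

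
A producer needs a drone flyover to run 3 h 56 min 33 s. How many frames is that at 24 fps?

340632 frames

3 h 56 min 33 s = 14193 s.
Frames = 14193 × 24 = 340632.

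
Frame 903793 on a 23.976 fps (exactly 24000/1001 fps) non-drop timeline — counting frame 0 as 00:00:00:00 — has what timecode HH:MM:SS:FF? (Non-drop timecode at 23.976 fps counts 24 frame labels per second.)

903793 ÷ 24 = 37658 full seconds, remainder 1 frame.
37658 s = 10 h 27 min 38 s.
Timecode: 10:27:38:01.

10:27:38:01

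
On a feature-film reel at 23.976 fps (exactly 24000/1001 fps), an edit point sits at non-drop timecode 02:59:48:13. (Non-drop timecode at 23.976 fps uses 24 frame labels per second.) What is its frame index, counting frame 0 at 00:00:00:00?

frame 258925

Total seconds to the label: (2 × 3600 + 59 × 60 + 48) = 10788.
Frame index = 10788 × 24 + 13 = 258925.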